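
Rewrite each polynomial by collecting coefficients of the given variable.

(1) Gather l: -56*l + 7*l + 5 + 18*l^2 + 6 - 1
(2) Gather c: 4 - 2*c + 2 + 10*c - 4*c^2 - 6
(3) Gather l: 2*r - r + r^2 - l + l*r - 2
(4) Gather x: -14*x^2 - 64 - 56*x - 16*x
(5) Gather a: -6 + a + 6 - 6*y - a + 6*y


(1) = 18*l^2 - 49*l + 10
(2) = -4*c^2 + 8*c
(3) = l*(r - 1) + r^2 + r - 2
(4) = -14*x^2 - 72*x - 64
(5) = 0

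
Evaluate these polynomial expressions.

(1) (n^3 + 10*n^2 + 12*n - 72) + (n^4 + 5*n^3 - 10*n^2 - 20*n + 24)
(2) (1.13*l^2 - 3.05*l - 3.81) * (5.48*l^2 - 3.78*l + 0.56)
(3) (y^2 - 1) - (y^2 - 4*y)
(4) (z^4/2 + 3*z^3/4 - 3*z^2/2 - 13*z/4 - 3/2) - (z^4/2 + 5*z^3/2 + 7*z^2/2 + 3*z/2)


(1) = n^4 + 6*n^3 - 8*n - 48
(2) = 6.1924*l^4 - 20.9854*l^3 - 8.717*l^2 + 12.6938*l - 2.1336
(3) = 4*y - 1
(4) = -7*z^3/4 - 5*z^2 - 19*z/4 - 3/2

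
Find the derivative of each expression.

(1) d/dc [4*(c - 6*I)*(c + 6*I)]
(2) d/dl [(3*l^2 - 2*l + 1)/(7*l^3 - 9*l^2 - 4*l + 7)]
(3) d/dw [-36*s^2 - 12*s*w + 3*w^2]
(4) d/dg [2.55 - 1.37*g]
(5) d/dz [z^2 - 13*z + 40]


(1) = 8*c
(2) = (-21*l^4 + 28*l^3 - 51*l^2 + 60*l - 10)/(49*l^6 - 126*l^5 + 25*l^4 + 170*l^3 - 110*l^2 - 56*l + 49)
(3) = -12*s + 6*w
(4) = -1.37000000000000
(5) = 2*z - 13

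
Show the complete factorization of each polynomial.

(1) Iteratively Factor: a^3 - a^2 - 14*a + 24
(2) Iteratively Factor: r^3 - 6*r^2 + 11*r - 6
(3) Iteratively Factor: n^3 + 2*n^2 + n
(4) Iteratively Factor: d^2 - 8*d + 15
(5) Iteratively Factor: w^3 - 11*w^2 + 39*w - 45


(1) = (a + 4)*(a^2 - 5*a + 6) = (a - 3)*(a + 4)*(a - 2)
(2) = (r - 1)*(r^2 - 5*r + 6) = (r - 3)*(r - 1)*(r - 2)
(3) = (n + 1)*(n^2 + n) = n*(n + 1)*(n + 1)
(4) = (d - 3)*(d - 5)
(5) = (w - 3)*(w^2 - 8*w + 15) = (w - 5)*(w - 3)*(w - 3)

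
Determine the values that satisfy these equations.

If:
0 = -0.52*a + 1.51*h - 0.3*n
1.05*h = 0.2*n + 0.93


Then:
a = 2.57197802197802 - 0.0238095238095238*n
h = 0.19047619047619*n + 0.885714285714286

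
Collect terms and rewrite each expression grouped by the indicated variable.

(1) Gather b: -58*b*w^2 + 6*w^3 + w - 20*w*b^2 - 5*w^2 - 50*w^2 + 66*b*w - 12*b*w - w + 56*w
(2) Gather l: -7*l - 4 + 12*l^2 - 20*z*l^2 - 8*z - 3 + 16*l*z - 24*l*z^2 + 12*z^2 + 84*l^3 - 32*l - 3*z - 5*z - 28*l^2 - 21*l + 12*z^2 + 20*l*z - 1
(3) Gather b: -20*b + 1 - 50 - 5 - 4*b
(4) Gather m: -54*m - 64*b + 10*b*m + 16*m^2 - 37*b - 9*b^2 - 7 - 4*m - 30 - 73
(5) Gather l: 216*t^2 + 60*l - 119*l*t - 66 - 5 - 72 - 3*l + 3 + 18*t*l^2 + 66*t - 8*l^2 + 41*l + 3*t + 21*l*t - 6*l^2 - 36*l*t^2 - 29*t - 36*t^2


(1) = -20*b^2*w + b*(-58*w^2 + 54*w) + 6*w^3 - 55*w^2 + 56*w
(2) = 84*l^3 + l^2*(-20*z - 16) + l*(-24*z^2 + 36*z - 60) + 24*z^2 - 16*z - 8
(3) = -24*b - 54
(4) = -9*b^2 - 101*b + 16*m^2 + m*(10*b - 58) - 110
(5) = l^2*(18*t - 14) + l*(-36*t^2 - 98*t + 98) + 180*t^2 + 40*t - 140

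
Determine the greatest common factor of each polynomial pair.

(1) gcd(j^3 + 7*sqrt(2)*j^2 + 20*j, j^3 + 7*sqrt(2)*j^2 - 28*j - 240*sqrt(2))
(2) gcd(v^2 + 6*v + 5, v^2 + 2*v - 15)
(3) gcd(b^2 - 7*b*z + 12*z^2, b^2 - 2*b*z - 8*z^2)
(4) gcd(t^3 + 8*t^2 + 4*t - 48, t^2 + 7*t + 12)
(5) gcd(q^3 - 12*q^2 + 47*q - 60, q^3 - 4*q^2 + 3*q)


(1) = gcd(j*(j + 2*sqrt(2))*(j + 5*sqrt(2)), (j - 4*sqrt(2))*(j + 5*sqrt(2))*(j + 6*sqrt(2))) = j + 5*sqrt(2)
(2) = gcd((v + 1)*(v + 5), (v - 3)*(v + 5)) = v + 5
(3) = -b + 4*z
(4) = gcd((t - 2)*(t + 4)*(t + 6), (t + 3)*(t + 4)) = t + 4
(5) = gcd((q - 5)*(q - 4)*(q - 3), q*(q - 3)*(q - 1)) = q - 3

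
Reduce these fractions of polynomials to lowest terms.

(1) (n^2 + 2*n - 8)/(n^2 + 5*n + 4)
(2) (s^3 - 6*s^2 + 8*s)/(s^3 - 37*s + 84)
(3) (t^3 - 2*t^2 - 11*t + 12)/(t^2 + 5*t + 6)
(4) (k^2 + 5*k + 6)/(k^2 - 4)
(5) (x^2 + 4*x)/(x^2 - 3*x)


(1) = (n - 2)/(n + 1)
(2) = (s^2 - 2*s)/(s^2 + 4*s - 21)
(3) = (t^2 - 5*t + 4)/(t + 2)
(4) = (k + 3)/(k - 2)
(5) = (x + 4)/(x - 3)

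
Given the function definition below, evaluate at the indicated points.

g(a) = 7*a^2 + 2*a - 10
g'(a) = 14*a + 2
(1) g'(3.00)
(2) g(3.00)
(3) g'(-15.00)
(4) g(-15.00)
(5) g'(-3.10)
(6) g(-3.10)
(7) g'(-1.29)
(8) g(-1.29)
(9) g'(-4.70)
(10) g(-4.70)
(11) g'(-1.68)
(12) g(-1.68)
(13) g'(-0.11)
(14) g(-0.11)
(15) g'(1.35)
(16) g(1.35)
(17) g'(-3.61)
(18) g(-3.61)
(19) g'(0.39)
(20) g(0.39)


(1) = 44.00
(2) = 59.00
(3) = -208.00
(4) = 1535.00
(5) = -41.40
(6) = 51.07
(7) = -16.06
(8) = -0.93
(9) = -63.80
(10) = 135.23
(11) = -21.52
(12) = 6.40
(13) = 0.46
(14) = -10.14
(15) = 20.90
(16) = 5.46
(17) = -48.54
(18) = 74.00
(19) = 7.46
(20) = -8.16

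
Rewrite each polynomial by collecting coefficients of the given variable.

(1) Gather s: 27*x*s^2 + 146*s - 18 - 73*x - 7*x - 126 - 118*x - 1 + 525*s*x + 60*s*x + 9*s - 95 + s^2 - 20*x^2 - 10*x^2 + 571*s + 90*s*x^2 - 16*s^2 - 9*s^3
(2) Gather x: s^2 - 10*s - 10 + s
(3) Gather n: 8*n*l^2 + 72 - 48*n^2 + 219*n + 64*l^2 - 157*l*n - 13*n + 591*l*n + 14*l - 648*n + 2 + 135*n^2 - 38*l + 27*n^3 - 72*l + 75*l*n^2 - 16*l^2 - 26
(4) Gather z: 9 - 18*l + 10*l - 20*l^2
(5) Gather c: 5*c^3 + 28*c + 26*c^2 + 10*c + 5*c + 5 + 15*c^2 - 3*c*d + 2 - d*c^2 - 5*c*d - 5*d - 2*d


(1) = -9*s^3 + s^2*(27*x - 15) + s*(90*x^2 + 585*x + 726) - 30*x^2 - 198*x - 240
(2) = s^2 - 9*s - 10
(3) = 48*l^2 - 96*l + 27*n^3 + n^2*(75*l + 87) + n*(8*l^2 + 434*l - 442) + 48
(4) = -20*l^2 - 8*l + 9
(5) = 5*c^3 + c^2*(41 - d) + c*(43 - 8*d) - 7*d + 7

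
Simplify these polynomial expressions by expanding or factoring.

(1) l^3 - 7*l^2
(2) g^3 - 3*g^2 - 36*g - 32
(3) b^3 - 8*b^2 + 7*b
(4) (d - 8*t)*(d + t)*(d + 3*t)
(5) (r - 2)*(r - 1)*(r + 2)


(1) = l^2*(l - 7)
(2) = (g - 8)*(g + 1)*(g + 4)
(3) = b*(b - 7)*(b - 1)
(4) = d^3 - 4*d^2*t - 29*d*t^2 - 24*t^3
(5) = r^3 - r^2 - 4*r + 4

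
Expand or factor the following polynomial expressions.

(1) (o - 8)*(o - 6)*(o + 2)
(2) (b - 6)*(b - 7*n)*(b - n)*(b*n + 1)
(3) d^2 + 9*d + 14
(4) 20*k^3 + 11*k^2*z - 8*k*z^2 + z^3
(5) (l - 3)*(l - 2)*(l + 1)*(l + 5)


(1) = o^3 - 12*o^2 + 20*o + 96
(2) = b^4*n - 8*b^3*n^2 - 6*b^3*n + b^3 + 7*b^2*n^3 + 48*b^2*n^2 - 8*b^2*n - 6*b^2 - 42*b*n^3 + 7*b*n^2 + 48*b*n - 42*n^2
(3) = (d + 2)*(d + 7)
(4) = (-5*k + z)*(-4*k + z)*(k + z)
(5) = l^4 + l^3 - 19*l^2 + 11*l + 30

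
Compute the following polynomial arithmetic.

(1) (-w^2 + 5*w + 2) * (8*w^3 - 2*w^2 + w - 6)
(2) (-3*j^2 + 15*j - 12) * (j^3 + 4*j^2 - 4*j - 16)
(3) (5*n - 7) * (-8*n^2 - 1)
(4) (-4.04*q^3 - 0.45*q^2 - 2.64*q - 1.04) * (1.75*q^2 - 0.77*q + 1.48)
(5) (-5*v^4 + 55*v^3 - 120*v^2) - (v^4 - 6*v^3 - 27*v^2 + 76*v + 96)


(1) = -8*w^5 + 42*w^4 + 5*w^3 + 7*w^2 - 28*w - 12
(2) = -3*j^5 + 3*j^4 + 60*j^3 - 60*j^2 - 192*j + 192
(3) = -40*n^3 + 56*n^2 - 5*n + 7
(4) = -7.07*q^5 + 2.3233*q^4 - 10.2527*q^3 - 0.4532*q^2 - 3.1064*q - 1.5392
(5) = -6*v^4 + 61*v^3 - 93*v^2 - 76*v - 96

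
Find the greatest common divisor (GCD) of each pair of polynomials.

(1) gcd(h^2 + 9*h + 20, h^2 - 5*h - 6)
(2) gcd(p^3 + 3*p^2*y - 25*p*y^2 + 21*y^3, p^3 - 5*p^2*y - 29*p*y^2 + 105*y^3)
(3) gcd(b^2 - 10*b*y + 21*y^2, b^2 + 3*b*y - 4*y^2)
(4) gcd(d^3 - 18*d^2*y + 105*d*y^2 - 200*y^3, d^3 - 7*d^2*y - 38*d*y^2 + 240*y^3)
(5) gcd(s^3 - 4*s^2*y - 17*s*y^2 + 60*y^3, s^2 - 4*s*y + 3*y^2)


(1) = gcd((h + 4)*(h + 5), (h - 6)*(h + 1)) = 1
(2) = gcd((p - 3*y)*(p - y)*(p + 7*y), (p - 7*y)*(p - 3*y)*(p + 5*y)) = -p + 3*y
(3) = gcd((b - 7*y)*(b - 3*y), (b - y)*(b + 4*y)) = 1
(4) = d^2 - 13*d*y + 40*y^2
(5) = gcd((s - 5*y)*(s - 3*y)*(s + 4*y), (s - 3*y)*(s - y)) = -s + 3*y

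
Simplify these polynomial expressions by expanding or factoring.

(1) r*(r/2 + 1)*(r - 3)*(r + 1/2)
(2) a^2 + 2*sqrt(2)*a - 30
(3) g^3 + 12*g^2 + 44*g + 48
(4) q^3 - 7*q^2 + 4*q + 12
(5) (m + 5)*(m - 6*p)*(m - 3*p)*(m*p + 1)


(1) = r^4/2 - r^3/4 - 13*r^2/4 - 3*r/2
(2) = (a - 3*sqrt(2))*(a + 5*sqrt(2))
(3) = (g + 2)*(g + 4)*(g + 6)
(4) = (q - 6)*(q - 2)*(q + 1)
(5) = m^4*p - 9*m^3*p^2 + 5*m^3*p + m^3 + 18*m^2*p^3 - 45*m^2*p^2 - 9*m^2*p + 5*m^2 + 90*m*p^3 + 18*m*p^2 - 45*m*p + 90*p^2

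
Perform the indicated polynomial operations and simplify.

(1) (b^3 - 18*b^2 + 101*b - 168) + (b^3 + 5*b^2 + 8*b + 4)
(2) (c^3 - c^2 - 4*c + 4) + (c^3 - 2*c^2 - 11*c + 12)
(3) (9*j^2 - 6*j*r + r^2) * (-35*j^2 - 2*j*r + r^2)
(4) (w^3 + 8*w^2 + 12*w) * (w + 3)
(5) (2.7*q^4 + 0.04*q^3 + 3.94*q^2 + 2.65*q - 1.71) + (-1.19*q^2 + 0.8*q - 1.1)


(1) = 2*b^3 - 13*b^2 + 109*b - 164
(2) = 2*c^3 - 3*c^2 - 15*c + 16
(3) = -315*j^4 + 192*j^3*r - 14*j^2*r^2 - 8*j*r^3 + r^4
(4) = w^4 + 11*w^3 + 36*w^2 + 36*w
(5) = 2.7*q^4 + 0.04*q^3 + 2.75*q^2 + 3.45*q - 2.81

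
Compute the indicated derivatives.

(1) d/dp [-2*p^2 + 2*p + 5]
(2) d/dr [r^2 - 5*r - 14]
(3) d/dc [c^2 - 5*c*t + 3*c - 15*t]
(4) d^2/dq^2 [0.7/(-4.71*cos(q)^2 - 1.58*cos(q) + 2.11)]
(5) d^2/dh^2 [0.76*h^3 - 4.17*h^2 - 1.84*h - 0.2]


(1) = 2 - 4*p
(2) = 2*r - 5
(3) = 2*c - 5*t + 3
(4) = (62.11548*(1 - cos(q)^2)^2 + 15.62778*cos(q)^3 + 60.6319*cos(q)^2 - 28.9219*cos(q) - 79.52378)/(4.71*cos(q)^2 + 1.58*cos(q) - 2.11)^3
(5) = 4.56*h - 8.34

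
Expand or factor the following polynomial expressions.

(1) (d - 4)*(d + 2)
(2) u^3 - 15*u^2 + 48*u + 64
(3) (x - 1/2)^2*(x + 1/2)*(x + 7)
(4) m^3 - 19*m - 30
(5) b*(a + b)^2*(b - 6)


(1) = d^2 - 2*d - 8
(2) = (u - 8)^2*(u + 1)
(3) = x^4 + 13*x^3/2 - 15*x^2/4 - 13*x/8 + 7/8
(4) = (m - 5)*(m + 2)*(m + 3)
(5) = a^2*b^2 - 6*a^2*b + 2*a*b^3 - 12*a*b^2 + b^4 - 6*b^3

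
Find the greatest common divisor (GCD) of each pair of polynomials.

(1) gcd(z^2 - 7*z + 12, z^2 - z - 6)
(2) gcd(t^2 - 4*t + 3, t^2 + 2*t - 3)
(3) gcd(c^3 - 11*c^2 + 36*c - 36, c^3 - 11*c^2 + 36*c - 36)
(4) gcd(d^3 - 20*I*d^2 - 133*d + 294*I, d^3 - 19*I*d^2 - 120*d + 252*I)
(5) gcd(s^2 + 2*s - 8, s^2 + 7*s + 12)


(1) = gcd((z - 4)*(z - 3), (z - 3)*(z + 2)) = z - 3
(2) = gcd((t - 3)*(t - 1), (t - 1)*(t + 3)) = t - 1
(3) = gcd((c - 6)*(c - 3)*(c - 2), (c - 6)*(c - 3)*(c - 2)) = c^3 - 11*c^2 + 36*c - 36
(4) = d^2 - 13*I*d - 42
(5) = s + 4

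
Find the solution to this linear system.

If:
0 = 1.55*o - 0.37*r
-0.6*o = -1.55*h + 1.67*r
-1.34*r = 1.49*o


Then:
h = 0.00
o = 0.00
r = 0.00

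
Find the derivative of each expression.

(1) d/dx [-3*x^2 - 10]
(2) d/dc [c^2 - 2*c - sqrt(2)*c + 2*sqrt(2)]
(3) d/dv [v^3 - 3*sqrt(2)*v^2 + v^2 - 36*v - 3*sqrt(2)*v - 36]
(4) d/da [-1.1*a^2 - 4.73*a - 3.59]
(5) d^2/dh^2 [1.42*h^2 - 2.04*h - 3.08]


(1) = -6*x
(2) = 2*c - 2 - sqrt(2)
(3) = 3*v^2 - 6*sqrt(2)*v + 2*v - 36 - 3*sqrt(2)
(4) = -2.2*a - 4.73
(5) = 2.84000000000000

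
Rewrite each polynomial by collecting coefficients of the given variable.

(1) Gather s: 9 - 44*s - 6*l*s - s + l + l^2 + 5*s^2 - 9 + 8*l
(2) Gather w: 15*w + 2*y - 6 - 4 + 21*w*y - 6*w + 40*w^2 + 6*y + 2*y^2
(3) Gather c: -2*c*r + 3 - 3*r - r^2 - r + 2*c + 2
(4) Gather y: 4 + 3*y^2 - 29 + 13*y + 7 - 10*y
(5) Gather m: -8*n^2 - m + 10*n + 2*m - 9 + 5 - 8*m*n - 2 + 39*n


(1) = l^2 + 9*l + 5*s^2 + s*(-6*l - 45)
(2) = 40*w^2 + w*(21*y + 9) + 2*y^2 + 8*y - 10
(3) = c*(2 - 2*r) - r^2 - 4*r + 5
(4) = 3*y^2 + 3*y - 18
(5) = m*(1 - 8*n) - 8*n^2 + 49*n - 6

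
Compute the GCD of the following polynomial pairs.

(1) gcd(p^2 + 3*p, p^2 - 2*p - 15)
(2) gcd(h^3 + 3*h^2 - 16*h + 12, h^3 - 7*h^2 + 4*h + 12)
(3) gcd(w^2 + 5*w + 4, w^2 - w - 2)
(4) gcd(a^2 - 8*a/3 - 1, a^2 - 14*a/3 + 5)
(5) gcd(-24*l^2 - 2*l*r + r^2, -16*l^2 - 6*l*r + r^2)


(1) = gcd(p*(p + 3), (p - 5)*(p + 3)) = p + 3
(2) = gcd((h - 2)*(h - 1)*(h + 6), (h - 6)*(h - 2)*(h + 1)) = h - 2
(3) = gcd((w + 1)*(w + 4), (w - 2)*(w + 1)) = w + 1
(4) = gcd((a - 3)*(a + 1/3), (a - 3)*(a - 5/3)) = a - 3
(5) = 1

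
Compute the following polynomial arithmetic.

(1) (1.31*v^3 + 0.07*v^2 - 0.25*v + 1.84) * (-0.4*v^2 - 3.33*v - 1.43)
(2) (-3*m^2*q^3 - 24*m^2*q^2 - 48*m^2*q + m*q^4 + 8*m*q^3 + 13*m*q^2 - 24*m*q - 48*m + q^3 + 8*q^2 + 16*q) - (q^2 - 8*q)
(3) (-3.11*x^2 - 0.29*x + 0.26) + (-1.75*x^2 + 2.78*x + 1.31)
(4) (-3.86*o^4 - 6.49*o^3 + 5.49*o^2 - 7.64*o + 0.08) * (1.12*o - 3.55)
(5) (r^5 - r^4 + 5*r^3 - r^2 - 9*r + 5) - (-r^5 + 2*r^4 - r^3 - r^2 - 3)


(1) = -0.524*v^5 - 4.3903*v^4 - 2.0064*v^3 - 0.0036*v^2 - 5.7697*v - 2.6312
(2) = -3*m^2*q^3 - 24*m^2*q^2 - 48*m^2*q + m*q^4 + 8*m*q^3 + 13*m*q^2 - 24*m*q - 48*m + q^3 + 7*q^2 + 24*q
(3) = -4.86*x^2 + 2.49*x + 1.57
(4) = -4.3232*o^5 + 6.4342*o^4 + 29.1883*o^3 - 28.0463*o^2 + 27.2116*o - 0.284
(5) = 2*r^5 - 3*r^4 + 6*r^3 - 9*r + 8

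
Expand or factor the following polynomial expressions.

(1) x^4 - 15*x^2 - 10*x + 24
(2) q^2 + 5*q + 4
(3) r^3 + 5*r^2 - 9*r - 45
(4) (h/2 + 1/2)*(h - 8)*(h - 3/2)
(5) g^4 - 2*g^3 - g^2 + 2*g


(1) = (x - 4)*(x - 1)*(x + 2)*(x + 3)
(2) = (q + 1)*(q + 4)
(3) = (r - 3)*(r + 3)*(r + 5)
(4) = h^3/2 - 17*h^2/4 + 5*h/4 + 6
(5) = g*(g - 2)*(g - 1)*(g + 1)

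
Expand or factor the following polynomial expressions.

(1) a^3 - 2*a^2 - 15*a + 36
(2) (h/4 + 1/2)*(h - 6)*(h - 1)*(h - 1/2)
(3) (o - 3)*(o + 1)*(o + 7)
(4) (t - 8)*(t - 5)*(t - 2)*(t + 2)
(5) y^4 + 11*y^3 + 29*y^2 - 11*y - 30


(1) = (a - 3)^2*(a + 4)
(2) = h^4/4 - 11*h^3/8 - 11*h^2/8 + 4*h - 3/2
(3) = o^3 + 5*o^2 - 17*o - 21
(4) = t^4 - 13*t^3 + 36*t^2 + 52*t - 160
(5) = (y - 1)*(y + 1)*(y + 5)*(y + 6)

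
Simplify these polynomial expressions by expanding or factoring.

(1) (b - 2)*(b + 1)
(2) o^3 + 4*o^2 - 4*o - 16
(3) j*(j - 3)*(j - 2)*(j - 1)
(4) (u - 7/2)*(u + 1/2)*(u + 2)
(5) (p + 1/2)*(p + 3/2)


(1) = b^2 - b - 2
(2) = (o - 2)*(o + 2)*(o + 4)
(3) = j^4 - 6*j^3 + 11*j^2 - 6*j
(4) = u^3 - u^2 - 31*u/4 - 7/2
(5) = p^2 + 2*p + 3/4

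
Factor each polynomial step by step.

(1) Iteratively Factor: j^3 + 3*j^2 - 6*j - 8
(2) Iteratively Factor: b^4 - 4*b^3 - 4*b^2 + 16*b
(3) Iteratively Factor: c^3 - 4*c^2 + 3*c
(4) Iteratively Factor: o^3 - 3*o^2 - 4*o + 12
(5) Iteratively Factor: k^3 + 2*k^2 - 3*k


(1) = (j - 2)*(j^2 + 5*j + 4) = (j - 2)*(j + 4)*(j + 1)
(2) = (b - 2)*(b^3 - 2*b^2 - 8*b) = b*(b - 2)*(b^2 - 2*b - 8) = b*(b - 2)*(b + 2)*(b - 4)
(3) = (c)*(c^2 - 4*c + 3) = c*(c - 3)*(c - 1)
(4) = (o - 3)*(o^2 - 4) = (o - 3)*(o + 2)*(o - 2)
(5) = (k - 1)*(k^2 + 3*k) = (k - 1)*(k + 3)*(k)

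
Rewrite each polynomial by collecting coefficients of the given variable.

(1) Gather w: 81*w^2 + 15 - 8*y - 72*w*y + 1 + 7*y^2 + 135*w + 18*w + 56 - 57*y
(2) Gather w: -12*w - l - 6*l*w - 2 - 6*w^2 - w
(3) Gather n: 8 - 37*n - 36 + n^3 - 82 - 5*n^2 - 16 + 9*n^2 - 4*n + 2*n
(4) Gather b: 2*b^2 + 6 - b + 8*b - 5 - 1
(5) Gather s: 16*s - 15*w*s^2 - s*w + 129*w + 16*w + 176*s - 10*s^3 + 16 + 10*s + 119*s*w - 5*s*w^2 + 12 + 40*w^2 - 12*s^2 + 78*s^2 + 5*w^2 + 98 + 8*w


(1) = 81*w^2 + w*(153 - 72*y) + 7*y^2 - 65*y + 72
(2) = -l - 6*w^2 + w*(-6*l - 13) - 2
(3) = n^3 + 4*n^2 - 39*n - 126
(4) = 2*b^2 + 7*b
(5) = -10*s^3 + s^2*(66 - 15*w) + s*(-5*w^2 + 118*w + 202) + 45*w^2 + 153*w + 126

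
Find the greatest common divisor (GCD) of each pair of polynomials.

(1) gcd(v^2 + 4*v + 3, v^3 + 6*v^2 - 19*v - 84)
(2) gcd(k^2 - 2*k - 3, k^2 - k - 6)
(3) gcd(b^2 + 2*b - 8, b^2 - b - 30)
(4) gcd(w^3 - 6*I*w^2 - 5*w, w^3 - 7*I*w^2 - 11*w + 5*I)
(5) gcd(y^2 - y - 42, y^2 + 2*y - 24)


(1) = v + 3
(2) = k - 3
(3) = 1
(4) = w^2 - 6*I*w - 5
(5) = y + 6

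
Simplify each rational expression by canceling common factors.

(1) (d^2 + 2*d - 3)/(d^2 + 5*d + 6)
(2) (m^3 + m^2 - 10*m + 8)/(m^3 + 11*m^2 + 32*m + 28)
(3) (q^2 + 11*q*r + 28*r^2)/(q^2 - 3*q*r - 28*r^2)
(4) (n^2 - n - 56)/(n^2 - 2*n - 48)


(1) = (d - 1)/(d + 2)
(2) = (m^3 + m^2 - 10*m + 8)/(m^3 + 11*m^2 + 32*m + 28)
(3) = (q + 7*r)/(q - 7*r)
(4) = (n + 7)/(n + 6)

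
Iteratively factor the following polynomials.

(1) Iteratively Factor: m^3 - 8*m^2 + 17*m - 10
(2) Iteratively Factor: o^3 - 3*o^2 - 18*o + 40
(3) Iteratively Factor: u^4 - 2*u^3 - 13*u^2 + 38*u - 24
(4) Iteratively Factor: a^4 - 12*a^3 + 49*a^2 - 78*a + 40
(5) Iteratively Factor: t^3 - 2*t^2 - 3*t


(1) = (m - 1)*(m^2 - 7*m + 10) = (m - 2)*(m - 1)*(m - 5)
(2) = (o - 5)*(o^2 + 2*o - 8) = (o - 5)*(o + 4)*(o - 2)
(3) = (u - 2)*(u^3 - 13*u + 12) = (u - 2)*(u - 1)*(u^2 + u - 12) = (u - 3)*(u - 2)*(u - 1)*(u + 4)
(4) = (a - 2)*(a^3 - 10*a^2 + 29*a - 20) = (a - 5)*(a - 2)*(a^2 - 5*a + 4) = (a - 5)*(a - 4)*(a - 2)*(a - 1)
(5) = (t)*(t^2 - 2*t - 3) = t*(t + 1)*(t - 3)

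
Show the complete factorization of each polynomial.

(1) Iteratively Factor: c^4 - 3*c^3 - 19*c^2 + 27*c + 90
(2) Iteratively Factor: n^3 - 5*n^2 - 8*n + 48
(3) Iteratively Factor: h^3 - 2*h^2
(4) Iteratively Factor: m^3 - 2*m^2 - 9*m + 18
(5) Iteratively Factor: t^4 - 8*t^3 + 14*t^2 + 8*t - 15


(1) = (c - 3)*(c^3 - 19*c - 30) = (c - 5)*(c - 3)*(c^2 + 5*c + 6) = (c - 5)*(c - 3)*(c + 2)*(c + 3)
(2) = (n - 4)*(n^2 - n - 12) = (n - 4)*(n + 3)*(n - 4)
(3) = (h)*(h^2 - 2*h) = h*(h - 2)*(h)
(4) = (m - 2)*(m^2 - 9) = (m - 3)*(m - 2)*(m + 3)
(5) = (t - 1)*(t^3 - 7*t^2 + 7*t + 15) = (t - 1)*(t + 1)*(t^2 - 8*t + 15) = (t - 3)*(t - 1)*(t + 1)*(t - 5)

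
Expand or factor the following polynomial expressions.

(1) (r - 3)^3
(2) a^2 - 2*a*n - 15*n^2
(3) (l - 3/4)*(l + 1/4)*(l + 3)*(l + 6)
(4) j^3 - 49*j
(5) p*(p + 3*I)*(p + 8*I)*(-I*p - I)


(1) = r^3 - 9*r^2 + 27*r - 27
(2) = (a - 5*n)*(a + 3*n)
(3) = l^4 + 17*l^3/2 + 213*l^2/16 - 171*l/16 - 27/8
(4) = j*(j - 7)*(j + 7)
(5) = -I*p^4 + 11*p^3 - I*p^3 + 11*p^2 + 24*I*p^2 + 24*I*p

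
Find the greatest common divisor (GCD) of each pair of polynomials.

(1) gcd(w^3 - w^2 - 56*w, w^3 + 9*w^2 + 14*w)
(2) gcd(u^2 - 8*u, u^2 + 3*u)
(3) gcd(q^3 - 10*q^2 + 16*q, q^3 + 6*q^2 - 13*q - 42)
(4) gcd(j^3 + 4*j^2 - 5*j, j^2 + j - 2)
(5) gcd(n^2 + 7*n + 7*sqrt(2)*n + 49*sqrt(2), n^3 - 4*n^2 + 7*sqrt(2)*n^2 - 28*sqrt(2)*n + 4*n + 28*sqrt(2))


(1) = gcd(w*(w - 8)*(w + 7), w*(w + 2)*(w + 7)) = w^2 + 7*w
(2) = gcd(u*(u - 8), u*(u + 3)) = u
(3) = gcd(q*(q - 8)*(q - 2), (q - 3)*(q + 2)*(q + 7)) = 1
(4) = j - 1
(5) = n + 7*sqrt(2)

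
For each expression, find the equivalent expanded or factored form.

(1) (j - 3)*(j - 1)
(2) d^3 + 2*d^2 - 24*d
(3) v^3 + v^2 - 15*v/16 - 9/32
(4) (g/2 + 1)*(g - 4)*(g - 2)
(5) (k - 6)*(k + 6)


(1) = j^2 - 4*j + 3
(2) = d*(d - 4)*(d + 6)
(3) = (v - 3/4)*(v + 1/4)*(v + 3/2)
(4) = g^3/2 - 2*g^2 - 2*g + 8
(5) = k^2 - 36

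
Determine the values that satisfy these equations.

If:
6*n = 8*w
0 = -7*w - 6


Then:
n = -8/7
w = -6/7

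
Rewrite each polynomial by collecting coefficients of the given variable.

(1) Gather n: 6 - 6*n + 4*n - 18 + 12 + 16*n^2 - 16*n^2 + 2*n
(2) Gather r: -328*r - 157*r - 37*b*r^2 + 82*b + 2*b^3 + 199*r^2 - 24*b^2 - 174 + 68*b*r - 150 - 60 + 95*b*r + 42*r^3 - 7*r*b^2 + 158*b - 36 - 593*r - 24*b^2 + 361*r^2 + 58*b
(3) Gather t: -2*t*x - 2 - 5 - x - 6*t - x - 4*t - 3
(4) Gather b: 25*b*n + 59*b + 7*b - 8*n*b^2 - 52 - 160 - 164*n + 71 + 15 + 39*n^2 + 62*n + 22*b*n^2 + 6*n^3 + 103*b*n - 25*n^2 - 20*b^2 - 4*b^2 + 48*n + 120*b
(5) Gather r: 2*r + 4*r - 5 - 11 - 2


(1) = 0
(2) = 2*b^3 - 48*b^2 + 298*b + 42*r^3 + r^2*(560 - 37*b) + r*(-7*b^2 + 163*b - 1078) - 420
(3) = t*(-2*x - 10) - 2*x - 10
(4) = b^2*(-8*n - 24) + b*(22*n^2 + 128*n + 186) + 6*n^3 + 14*n^2 - 54*n - 126
(5) = 6*r - 18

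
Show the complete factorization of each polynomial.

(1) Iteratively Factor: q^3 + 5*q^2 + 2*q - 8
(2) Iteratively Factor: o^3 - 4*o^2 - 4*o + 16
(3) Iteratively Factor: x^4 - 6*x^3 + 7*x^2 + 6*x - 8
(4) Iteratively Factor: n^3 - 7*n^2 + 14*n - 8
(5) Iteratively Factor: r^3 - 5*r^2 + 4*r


(1) = (q + 4)*(q^2 + q - 2) = (q + 2)*(q + 4)*(q - 1)
(2) = (o + 2)*(o^2 - 6*o + 8) = (o - 4)*(o + 2)*(o - 2)
(3) = (x - 1)*(x^3 - 5*x^2 + 2*x + 8) = (x - 1)*(x + 1)*(x^2 - 6*x + 8) = (x - 4)*(x - 1)*(x + 1)*(x - 2)
(4) = (n - 4)*(n^2 - 3*n + 2) = (n - 4)*(n - 2)*(n - 1)
(5) = (r - 1)*(r^2 - 4*r) = (r - 4)*(r - 1)*(r)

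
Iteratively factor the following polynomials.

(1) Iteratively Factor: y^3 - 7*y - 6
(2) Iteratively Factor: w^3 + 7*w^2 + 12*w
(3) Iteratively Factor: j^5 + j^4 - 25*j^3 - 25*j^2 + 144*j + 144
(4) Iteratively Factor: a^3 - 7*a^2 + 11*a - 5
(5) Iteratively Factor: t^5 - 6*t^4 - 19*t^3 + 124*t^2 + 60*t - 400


(1) = (y - 3)*(y^2 + 3*y + 2) = (y - 3)*(y + 1)*(y + 2)
(2) = (w)*(w^2 + 7*w + 12) = w*(w + 4)*(w + 3)
(3) = (j + 3)*(j^4 - 2*j^3 - 19*j^2 + 32*j + 48) = (j - 3)*(j + 3)*(j^3 + j^2 - 16*j - 16) = (j - 3)*(j + 3)*(j + 4)*(j^2 - 3*j - 4) = (j - 3)*(j + 1)*(j + 3)*(j + 4)*(j - 4)
(4) = (a - 5)*(a^2 - 2*a + 1) = (a - 5)*(a - 1)*(a - 1)
(5) = (t + 4)*(t^4 - 10*t^3 + 21*t^2 + 40*t - 100) = (t - 5)*(t + 4)*(t^3 - 5*t^2 - 4*t + 20) = (t - 5)^2*(t + 4)*(t^2 - 4) = (t - 5)^2*(t + 2)*(t + 4)*(t - 2)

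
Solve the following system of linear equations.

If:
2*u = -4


Then:
u = -2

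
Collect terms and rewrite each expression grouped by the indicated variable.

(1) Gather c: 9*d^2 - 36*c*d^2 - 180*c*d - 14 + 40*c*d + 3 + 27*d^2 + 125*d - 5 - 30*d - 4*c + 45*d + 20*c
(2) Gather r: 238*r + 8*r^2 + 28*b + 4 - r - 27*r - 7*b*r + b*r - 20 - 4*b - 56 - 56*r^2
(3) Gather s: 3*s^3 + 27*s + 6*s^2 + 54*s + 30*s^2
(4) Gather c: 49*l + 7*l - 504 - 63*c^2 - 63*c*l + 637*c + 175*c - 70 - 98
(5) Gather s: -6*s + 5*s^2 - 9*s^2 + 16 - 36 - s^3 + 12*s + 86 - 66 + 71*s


(1) = c*(-36*d^2 - 140*d + 16) + 36*d^2 + 140*d - 16
(2) = 24*b - 48*r^2 + r*(210 - 6*b) - 72
(3) = 3*s^3 + 36*s^2 + 81*s
(4) = -63*c^2 + c*(812 - 63*l) + 56*l - 672
(5) = -s^3 - 4*s^2 + 77*s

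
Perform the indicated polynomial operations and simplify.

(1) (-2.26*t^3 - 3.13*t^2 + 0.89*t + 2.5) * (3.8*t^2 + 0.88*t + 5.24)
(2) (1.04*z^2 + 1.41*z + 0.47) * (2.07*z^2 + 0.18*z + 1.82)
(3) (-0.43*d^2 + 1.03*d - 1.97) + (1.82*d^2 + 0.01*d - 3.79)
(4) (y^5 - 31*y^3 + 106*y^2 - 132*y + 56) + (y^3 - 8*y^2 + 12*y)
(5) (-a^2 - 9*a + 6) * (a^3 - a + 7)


(1) = -8.588*t^5 - 13.8828*t^4 - 11.2148*t^3 - 6.118*t^2 + 6.8636*t + 13.1
(2) = 2.1528*z^4 + 3.1059*z^3 + 3.1195*z^2 + 2.6508*z + 0.8554
(3) = 1.39*d^2 + 1.04*d - 5.76
(4) = y^5 - 30*y^3 + 98*y^2 - 120*y + 56
(5) = -a^5 - 9*a^4 + 7*a^3 + 2*a^2 - 69*a + 42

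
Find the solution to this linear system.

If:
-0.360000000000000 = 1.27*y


Then:
y = -0.28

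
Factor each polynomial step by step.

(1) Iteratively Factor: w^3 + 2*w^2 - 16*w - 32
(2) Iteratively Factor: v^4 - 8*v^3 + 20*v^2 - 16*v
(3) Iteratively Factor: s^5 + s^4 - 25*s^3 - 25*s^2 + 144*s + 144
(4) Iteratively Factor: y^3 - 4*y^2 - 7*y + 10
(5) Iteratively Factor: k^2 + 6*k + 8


(1) = (w + 4)*(w^2 - 2*w - 8) = (w - 4)*(w + 4)*(w + 2)
(2) = (v - 4)*(v^3 - 4*v^2 + 4*v) = v*(v - 4)*(v^2 - 4*v + 4) = v*(v - 4)*(v - 2)*(v - 2)
(3) = (s - 4)*(s^4 + 5*s^3 - 5*s^2 - 45*s - 36) = (s - 4)*(s + 3)*(s^3 + 2*s^2 - 11*s - 12) = (s - 4)*(s + 1)*(s + 3)*(s^2 + s - 12) = (s - 4)*(s + 1)*(s + 3)*(s + 4)*(s - 3)
(4) = (y - 5)*(y^2 + y - 2) = (y - 5)*(y - 1)*(y + 2)
(5) = (k + 4)*(k + 2)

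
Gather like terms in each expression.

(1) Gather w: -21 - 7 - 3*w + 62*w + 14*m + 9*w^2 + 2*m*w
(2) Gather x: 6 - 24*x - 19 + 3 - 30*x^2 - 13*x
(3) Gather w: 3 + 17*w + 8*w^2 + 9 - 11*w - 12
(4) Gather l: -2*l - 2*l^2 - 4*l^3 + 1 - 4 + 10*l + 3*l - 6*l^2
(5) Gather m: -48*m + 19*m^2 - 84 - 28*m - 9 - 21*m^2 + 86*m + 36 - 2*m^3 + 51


(1) = 14*m + 9*w^2 + w*(2*m + 59) - 28
(2) = -30*x^2 - 37*x - 10
(3) = 8*w^2 + 6*w
(4) = -4*l^3 - 8*l^2 + 11*l - 3
(5) = -2*m^3 - 2*m^2 + 10*m - 6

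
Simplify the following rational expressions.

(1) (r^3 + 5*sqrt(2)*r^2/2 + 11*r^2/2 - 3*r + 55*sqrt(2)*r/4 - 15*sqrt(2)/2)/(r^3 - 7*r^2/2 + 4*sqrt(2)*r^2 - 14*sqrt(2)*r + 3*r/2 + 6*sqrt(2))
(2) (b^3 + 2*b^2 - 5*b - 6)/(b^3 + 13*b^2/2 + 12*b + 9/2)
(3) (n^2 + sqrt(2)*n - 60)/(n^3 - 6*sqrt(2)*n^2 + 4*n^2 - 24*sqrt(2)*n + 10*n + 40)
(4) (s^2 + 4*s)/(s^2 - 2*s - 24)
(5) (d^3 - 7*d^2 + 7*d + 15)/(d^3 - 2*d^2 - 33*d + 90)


(1) = (8*r^2 + r*(20*sqrt(2) + 48) + 120*sqrt(2))/(8*r^2 + r*(-24 + 32*sqrt(2)) - 96*sqrt(2))
(2) = (2*b^2 - 2*b - 4)/(2*b^2 + 7*b + 3)
(3) = (n + 6*sqrt(2))/(n^2 + n*(4 - sqrt(2)) - 4*sqrt(2))
(4) = s/(s - 6)
(5) = (d + 1)/(d + 6)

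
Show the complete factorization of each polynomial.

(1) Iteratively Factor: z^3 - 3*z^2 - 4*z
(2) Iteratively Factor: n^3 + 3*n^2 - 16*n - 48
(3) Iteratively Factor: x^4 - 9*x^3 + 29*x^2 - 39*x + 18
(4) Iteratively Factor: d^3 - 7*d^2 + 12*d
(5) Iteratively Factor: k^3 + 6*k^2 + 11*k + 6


(1) = (z - 4)*(z^2 + z) = z*(z - 4)*(z + 1)
(2) = (n + 4)*(n^2 - n - 12) = (n - 4)*(n + 4)*(n + 3)
(3) = (x - 3)*(x^3 - 6*x^2 + 11*x - 6) = (x - 3)*(x - 1)*(x^2 - 5*x + 6) = (x - 3)^2*(x - 1)*(x - 2)
(4) = (d)*(d^2 - 7*d + 12) = d*(d - 4)*(d - 3)
(5) = (k + 3)*(k^2 + 3*k + 2) = (k + 2)*(k + 3)*(k + 1)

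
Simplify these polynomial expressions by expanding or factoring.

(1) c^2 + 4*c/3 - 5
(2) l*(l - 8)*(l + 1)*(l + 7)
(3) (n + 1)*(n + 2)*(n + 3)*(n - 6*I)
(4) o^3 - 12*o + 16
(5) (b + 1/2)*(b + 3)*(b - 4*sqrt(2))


(1) = (c - 5/3)*(c + 3)
(2) = l^4 - 57*l^2 - 56*l
(3) = n^4 + 6*n^3 - 6*I*n^3 + 11*n^2 - 36*I*n^2 + 6*n - 66*I*n - 36*I
(4) = (o - 2)^2*(o + 4)
(5) = b^3 - 4*sqrt(2)*b^2 + 7*b^2/2 - 14*sqrt(2)*b + 3*b/2 - 6*sqrt(2)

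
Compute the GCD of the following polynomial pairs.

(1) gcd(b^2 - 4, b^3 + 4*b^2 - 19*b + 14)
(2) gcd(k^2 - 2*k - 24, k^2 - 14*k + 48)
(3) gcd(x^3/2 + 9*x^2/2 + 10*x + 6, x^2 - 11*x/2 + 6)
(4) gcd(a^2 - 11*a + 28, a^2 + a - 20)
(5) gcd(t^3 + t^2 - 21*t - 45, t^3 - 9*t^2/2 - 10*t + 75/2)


(1) = gcd((b - 2)*(b + 2), (b - 2)*(b - 1)*(b + 7)) = b - 2
(2) = gcd((k - 6)*(k + 4), (k - 8)*(k - 6)) = k - 6
(3) = gcd((x/2 + 1)*(x + 1)*(x + 6), (x - 4)*(x - 3/2)) = 1
(4) = a - 4
(5) = t^2 - 2*t - 15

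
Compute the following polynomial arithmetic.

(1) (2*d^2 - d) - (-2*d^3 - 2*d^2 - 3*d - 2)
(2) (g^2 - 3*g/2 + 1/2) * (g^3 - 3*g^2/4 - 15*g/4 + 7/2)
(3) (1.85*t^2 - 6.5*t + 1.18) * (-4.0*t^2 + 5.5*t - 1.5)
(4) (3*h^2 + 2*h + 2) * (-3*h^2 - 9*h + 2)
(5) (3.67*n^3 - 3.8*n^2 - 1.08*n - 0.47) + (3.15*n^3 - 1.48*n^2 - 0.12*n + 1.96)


(1) = 2*d^3 + 4*d^2 + 2*d + 2
(2) = g^5 - 9*g^4/4 - 17*g^3/8 + 35*g^2/4 - 57*g/8 + 7/4
(3) = -7.4*t^4 + 36.175*t^3 - 43.245*t^2 + 16.24*t - 1.77
(4) = -9*h^4 - 33*h^3 - 18*h^2 - 14*h + 4
(5) = 6.82*n^3 - 5.28*n^2 - 1.2*n + 1.49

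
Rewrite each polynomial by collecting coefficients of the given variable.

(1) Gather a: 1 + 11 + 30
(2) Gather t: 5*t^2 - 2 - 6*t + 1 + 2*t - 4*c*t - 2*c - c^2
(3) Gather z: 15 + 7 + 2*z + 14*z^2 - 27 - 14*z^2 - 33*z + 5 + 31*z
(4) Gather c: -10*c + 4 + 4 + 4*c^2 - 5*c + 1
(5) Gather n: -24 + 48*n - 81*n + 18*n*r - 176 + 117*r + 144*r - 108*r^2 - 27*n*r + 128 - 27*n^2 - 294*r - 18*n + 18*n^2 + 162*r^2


(1) = 42
(2) = -c^2 - 2*c + 5*t^2 + t*(-4*c - 4) - 1
(3) = 0
(4) = 4*c^2 - 15*c + 9
(5) = -9*n^2 + n*(-9*r - 51) + 54*r^2 - 33*r - 72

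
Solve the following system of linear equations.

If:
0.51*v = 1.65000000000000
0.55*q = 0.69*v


Then:
q = 4.06
v = 3.24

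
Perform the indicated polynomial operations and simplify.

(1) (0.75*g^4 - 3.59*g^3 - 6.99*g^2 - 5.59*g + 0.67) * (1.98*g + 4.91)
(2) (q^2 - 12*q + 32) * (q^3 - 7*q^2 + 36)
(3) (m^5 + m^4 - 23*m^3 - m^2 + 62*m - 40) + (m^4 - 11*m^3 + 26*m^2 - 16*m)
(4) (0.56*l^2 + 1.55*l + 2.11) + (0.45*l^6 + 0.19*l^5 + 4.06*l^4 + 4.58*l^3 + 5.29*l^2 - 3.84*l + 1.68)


(1) = 1.485*g^5 - 3.4257*g^4 - 31.4671*g^3 - 45.3891*g^2 - 26.1203*g + 3.2897
(2) = q^5 - 19*q^4 + 116*q^3 - 188*q^2 - 432*q + 1152
(3) = m^5 + 2*m^4 - 34*m^3 + 25*m^2 + 46*m - 40
(4) = 0.45*l^6 + 0.19*l^5 + 4.06*l^4 + 4.58*l^3 + 5.85*l^2 - 2.29*l + 3.79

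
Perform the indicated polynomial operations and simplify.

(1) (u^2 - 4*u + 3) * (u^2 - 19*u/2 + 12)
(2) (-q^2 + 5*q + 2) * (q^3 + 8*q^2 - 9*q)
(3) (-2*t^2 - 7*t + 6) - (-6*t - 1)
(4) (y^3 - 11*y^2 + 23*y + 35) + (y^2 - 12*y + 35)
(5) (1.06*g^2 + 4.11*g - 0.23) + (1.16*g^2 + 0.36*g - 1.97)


(1) = u^4 - 27*u^3/2 + 53*u^2 - 153*u/2 + 36
(2) = -q^5 - 3*q^4 + 51*q^3 - 29*q^2 - 18*q
(3) = -2*t^2 - t + 7
(4) = y^3 - 10*y^2 + 11*y + 70
(5) = 2.22*g^2 + 4.47*g - 2.2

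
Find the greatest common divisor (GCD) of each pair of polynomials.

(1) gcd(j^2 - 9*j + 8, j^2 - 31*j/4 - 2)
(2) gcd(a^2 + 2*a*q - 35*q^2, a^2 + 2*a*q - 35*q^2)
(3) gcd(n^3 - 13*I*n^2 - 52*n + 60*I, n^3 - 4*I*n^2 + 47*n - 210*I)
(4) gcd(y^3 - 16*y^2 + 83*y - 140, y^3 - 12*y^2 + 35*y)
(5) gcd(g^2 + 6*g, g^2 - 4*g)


(1) = gcd((j - 8)*(j - 1), (j - 8)*(j + 1/4)) = j - 8
(2) = gcd((a - 5*q)*(a + 7*q), (a - 5*q)*(a + 7*q)) = -a^2 - 2*a*q + 35*q^2
(3) = gcd((n - 6*I)*(n - 5*I)*(n - 2*I), (n - 6*I)*(n - 5*I)*(n + 7*I)) = n^2 - 11*I*n - 30
(4) = y^2 - 12*y + 35
(5) = gcd(g*(g + 6), g*(g - 4)) = g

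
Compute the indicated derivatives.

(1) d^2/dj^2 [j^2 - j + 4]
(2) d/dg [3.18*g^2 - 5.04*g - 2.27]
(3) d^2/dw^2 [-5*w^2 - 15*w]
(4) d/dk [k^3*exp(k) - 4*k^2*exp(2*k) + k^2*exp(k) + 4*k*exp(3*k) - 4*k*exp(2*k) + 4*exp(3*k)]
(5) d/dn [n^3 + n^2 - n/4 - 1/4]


(1) = 2
(2) = 6.36*g - 5.04
(3) = -10
(4) = (k^3 - 8*k^2*exp(k) + 4*k^2 + 12*k*exp(2*k) - 16*k*exp(k) + 2*k + 16*exp(2*k) - 4*exp(k))*exp(k)
(5) = 3*n^2 + 2*n - 1/4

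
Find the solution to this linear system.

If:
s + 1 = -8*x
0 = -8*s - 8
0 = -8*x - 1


Then:
No Solution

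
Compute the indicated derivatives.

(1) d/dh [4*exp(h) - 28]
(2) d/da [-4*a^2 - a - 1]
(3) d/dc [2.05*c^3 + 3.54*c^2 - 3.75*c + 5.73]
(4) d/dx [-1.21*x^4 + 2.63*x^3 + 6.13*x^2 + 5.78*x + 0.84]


(1) = 4*exp(h)
(2) = -8*a - 1
(3) = 6.15*c^2 + 7.08*c - 3.75
(4) = -4.84*x^3 + 7.89*x^2 + 12.26*x + 5.78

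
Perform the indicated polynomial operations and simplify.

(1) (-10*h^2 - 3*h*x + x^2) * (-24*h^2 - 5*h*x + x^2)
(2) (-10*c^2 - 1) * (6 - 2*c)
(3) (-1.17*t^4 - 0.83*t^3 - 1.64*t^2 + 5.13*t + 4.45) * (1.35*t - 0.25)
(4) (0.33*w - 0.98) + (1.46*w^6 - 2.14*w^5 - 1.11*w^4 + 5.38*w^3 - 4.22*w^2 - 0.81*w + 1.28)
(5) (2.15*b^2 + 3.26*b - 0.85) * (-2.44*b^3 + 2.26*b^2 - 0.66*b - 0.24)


(1) = 240*h^4 + 122*h^3*x - 19*h^2*x^2 - 8*h*x^3 + x^4
(2) = 20*c^3 - 60*c^2 + 2*c - 6
(3) = -1.5795*t^5 - 0.828*t^4 - 2.0065*t^3 + 7.3355*t^2 + 4.725*t - 1.1125
(4) = 1.46*w^6 - 2.14*w^5 - 1.11*w^4 + 5.38*w^3 - 4.22*w^2 - 0.48*w + 0.3
(5) = -5.246*b^5 - 3.0954*b^4 + 8.0226*b^3 - 4.5886*b^2 - 0.2214*b + 0.204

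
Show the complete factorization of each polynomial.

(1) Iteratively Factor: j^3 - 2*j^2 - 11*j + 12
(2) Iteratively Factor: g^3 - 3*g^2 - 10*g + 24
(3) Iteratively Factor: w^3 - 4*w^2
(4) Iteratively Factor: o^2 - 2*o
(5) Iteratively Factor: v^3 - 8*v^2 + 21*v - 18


(1) = (j - 1)*(j^2 - j - 12) = (j - 4)*(j - 1)*(j + 3)
(2) = (g - 2)*(g^2 - g - 12) = (g - 2)*(g + 3)*(g - 4)
(3) = (w)*(w^2 - 4*w) = w^2*(w - 4)
(4) = (o)*(o - 2)
(5) = (v - 3)*(v^2 - 5*v + 6) = (v - 3)*(v - 2)*(v - 3)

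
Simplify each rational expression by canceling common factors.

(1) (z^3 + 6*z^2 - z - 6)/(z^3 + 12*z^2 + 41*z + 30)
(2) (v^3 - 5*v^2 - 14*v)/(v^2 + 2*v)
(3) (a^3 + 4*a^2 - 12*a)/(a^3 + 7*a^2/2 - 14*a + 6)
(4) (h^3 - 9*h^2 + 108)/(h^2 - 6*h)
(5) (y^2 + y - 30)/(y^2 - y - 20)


(1) = (z - 1)/(z + 5)
(2) = v - 7
(3) = 2*a/(2*a - 1)
(4) = (h^2 - 3*h - 18)/h
(5) = (y + 6)/(y + 4)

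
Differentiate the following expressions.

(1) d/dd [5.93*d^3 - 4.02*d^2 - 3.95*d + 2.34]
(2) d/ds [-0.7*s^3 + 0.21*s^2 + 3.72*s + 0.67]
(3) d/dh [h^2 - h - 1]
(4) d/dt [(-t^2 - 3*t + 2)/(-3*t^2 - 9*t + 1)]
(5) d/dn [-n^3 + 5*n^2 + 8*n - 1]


(1) = 17.79*d^2 - 8.04*d - 3.95
(2) = -2.1*s^2 + 0.42*s + 3.72
(3) = 2*h - 1
(4) = 5*(2*t + 3)/(3*t^2 + 9*t - 1)^2
(5) = -3*n^2 + 10*n + 8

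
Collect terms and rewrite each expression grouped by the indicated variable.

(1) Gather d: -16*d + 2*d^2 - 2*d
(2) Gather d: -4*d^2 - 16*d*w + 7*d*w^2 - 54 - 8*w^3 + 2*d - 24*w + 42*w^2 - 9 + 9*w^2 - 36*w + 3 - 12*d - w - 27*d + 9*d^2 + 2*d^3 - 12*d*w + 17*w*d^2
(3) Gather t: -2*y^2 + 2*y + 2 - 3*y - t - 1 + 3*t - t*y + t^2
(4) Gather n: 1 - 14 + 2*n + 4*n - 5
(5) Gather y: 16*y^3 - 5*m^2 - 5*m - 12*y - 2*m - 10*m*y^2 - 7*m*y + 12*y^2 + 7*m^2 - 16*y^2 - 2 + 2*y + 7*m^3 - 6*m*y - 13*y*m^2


(1) = 2*d^2 - 18*d
(2) = 2*d^3 + d^2*(17*w + 5) + d*(7*w^2 - 28*w - 37) - 8*w^3 + 51*w^2 - 61*w - 60
(3) = t^2 + t*(2 - y) - 2*y^2 - y + 1
(4) = 6*n - 18
(5) = 7*m^3 + 2*m^2 - 7*m + 16*y^3 + y^2*(-10*m - 4) + y*(-13*m^2 - 13*m - 10) - 2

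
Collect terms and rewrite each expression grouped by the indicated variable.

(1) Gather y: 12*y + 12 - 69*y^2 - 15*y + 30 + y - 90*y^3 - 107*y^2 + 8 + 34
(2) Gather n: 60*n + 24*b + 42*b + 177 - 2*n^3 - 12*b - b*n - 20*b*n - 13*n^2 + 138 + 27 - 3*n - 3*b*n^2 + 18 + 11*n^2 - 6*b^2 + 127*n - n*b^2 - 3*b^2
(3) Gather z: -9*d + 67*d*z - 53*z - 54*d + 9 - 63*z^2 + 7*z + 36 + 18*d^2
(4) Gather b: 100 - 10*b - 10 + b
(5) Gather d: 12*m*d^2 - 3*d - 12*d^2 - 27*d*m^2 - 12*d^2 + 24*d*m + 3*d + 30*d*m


(1) = -90*y^3 - 176*y^2 - 2*y + 84
(2) = -9*b^2 + 54*b - 2*n^3 + n^2*(-3*b - 2) + n*(-b^2 - 21*b + 184) + 360
(3) = 18*d^2 - 63*d - 63*z^2 + z*(67*d - 46) + 45
(4) = 90 - 9*b
(5) = d^2*(12*m - 24) + d*(-27*m^2 + 54*m)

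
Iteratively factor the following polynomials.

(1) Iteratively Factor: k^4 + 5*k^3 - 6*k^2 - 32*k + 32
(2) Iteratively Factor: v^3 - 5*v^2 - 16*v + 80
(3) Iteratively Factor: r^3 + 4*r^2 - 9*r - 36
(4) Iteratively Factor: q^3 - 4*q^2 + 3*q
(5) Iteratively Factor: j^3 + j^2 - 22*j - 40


(1) = (k - 1)*(k^3 + 6*k^2 - 32) = (k - 1)*(k + 4)*(k^2 + 2*k - 8) = (k - 2)*(k - 1)*(k + 4)*(k + 4)
(2) = (v - 5)*(v^2 - 16) = (v - 5)*(v + 4)*(v - 4)
(3) = (r + 4)*(r^2 - 9) = (r - 3)*(r + 4)*(r + 3)
(4) = (q)*(q^2 - 4*q + 3) = q*(q - 1)*(q - 3)
(5) = (j + 2)*(j^2 - j - 20) = (j - 5)*(j + 2)*(j + 4)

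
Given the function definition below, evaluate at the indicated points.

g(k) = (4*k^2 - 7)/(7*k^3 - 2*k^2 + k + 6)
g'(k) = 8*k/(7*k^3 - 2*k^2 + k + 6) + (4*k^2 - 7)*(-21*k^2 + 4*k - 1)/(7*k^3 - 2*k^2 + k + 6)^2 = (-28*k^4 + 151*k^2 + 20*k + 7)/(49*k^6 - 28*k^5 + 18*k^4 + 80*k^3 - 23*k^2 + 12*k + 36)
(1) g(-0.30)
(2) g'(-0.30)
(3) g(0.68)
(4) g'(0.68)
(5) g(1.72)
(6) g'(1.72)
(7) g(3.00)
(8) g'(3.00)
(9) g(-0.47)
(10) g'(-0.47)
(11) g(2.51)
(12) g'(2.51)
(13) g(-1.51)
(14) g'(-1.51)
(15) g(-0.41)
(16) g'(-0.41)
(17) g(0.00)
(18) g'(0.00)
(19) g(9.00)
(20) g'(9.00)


(1) = -1.25
(2) = 0.51
(3) = -0.65
(4) = 1.33
(5) = 0.13
(6) = 0.17
(7) = 0.16
(8) = -0.03
(9) = -1.40
(10) = 1.56
(11) = 0.17
(12) = -0.01
(13) = -0.09
(14) = 0.30
(15) = -1.33
(16) = 1.03
(17) = -1.17
(18) = 0.19
(19) = 0.06
(20) = -0.01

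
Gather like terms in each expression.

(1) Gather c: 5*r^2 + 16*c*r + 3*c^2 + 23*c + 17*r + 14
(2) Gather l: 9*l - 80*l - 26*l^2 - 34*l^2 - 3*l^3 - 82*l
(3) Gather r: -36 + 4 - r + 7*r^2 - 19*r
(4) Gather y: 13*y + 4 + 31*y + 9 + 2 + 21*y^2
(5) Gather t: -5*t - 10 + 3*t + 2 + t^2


(1) = 3*c^2 + c*(16*r + 23) + 5*r^2 + 17*r + 14
(2) = -3*l^3 - 60*l^2 - 153*l
(3) = 7*r^2 - 20*r - 32
(4) = 21*y^2 + 44*y + 15
(5) = t^2 - 2*t - 8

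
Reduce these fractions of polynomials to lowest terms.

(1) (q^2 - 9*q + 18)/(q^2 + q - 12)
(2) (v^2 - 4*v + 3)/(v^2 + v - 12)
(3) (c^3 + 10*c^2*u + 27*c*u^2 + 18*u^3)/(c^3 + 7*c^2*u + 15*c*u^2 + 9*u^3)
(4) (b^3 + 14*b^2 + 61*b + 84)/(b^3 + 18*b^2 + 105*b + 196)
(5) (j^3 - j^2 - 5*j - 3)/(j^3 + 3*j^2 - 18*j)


(1) = (q - 6)/(q + 4)
(2) = (v - 1)/(v + 4)
(3) = (c + 6*u)/(c + 3*u)
(4) = (b + 3)/(b + 7)
(5) = (j^2 + 2*j + 1)/(j^2 + 6*j)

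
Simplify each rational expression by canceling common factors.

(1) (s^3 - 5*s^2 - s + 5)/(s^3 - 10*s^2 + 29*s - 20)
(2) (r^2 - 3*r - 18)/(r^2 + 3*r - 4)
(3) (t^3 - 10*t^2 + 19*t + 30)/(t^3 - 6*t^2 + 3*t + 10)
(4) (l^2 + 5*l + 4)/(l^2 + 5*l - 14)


(1) = (s + 1)/(s - 4)
(2) = (r^2 - 3*r - 18)/(r^2 + 3*r - 4)
(3) = (t - 6)/(t - 2)
(4) = (l^2 + 5*l + 4)/(l^2 + 5*l - 14)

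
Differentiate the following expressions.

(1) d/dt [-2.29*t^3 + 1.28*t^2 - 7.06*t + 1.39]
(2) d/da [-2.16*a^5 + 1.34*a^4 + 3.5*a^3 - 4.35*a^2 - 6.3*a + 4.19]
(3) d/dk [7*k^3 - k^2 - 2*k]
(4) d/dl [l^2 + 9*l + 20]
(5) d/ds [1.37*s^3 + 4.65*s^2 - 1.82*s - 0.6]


(1) = -6.87*t^2 + 2.56*t - 7.06
(2) = -10.8*a^4 + 5.36*a^3 + 10.5*a^2 - 8.7*a - 6.3
(3) = 21*k^2 - 2*k - 2
(4) = 2*l + 9
(5) = 4.11*s^2 + 9.3*s - 1.82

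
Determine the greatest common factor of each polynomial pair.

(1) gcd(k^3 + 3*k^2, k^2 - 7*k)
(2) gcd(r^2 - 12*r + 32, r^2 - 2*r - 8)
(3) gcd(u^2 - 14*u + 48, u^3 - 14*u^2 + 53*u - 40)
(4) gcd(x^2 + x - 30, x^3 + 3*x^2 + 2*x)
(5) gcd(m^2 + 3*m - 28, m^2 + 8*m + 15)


(1) = k
(2) = gcd((r - 8)*(r - 4), (r - 4)*(r + 2)) = r - 4
(3) = gcd((u - 8)*(u - 6), (u - 8)*(u - 5)*(u - 1)) = u - 8
(4) = gcd((x - 5)*(x + 6), x*(x + 1)*(x + 2)) = 1
(5) = 1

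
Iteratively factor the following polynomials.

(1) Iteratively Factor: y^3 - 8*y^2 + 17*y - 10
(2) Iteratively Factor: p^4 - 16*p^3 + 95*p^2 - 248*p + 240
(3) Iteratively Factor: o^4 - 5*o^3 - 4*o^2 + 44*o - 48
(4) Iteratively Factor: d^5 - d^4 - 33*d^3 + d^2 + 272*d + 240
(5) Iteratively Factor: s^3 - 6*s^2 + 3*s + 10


(1) = (y - 1)*(y^2 - 7*y + 10) = (y - 2)*(y - 1)*(y - 5)
(2) = (p - 4)*(p^3 - 12*p^2 + 47*p - 60) = (p - 5)*(p - 4)*(p^2 - 7*p + 12) = (p - 5)*(p - 4)^2*(p - 3)
(3) = (o - 2)*(o^3 - 3*o^2 - 10*o + 24) = (o - 2)^2*(o^2 - o - 12) = (o - 2)^2*(o + 3)*(o - 4)
(4) = (d - 4)*(d^4 + 3*d^3 - 21*d^2 - 83*d - 60) = (d - 5)*(d - 4)*(d^3 + 8*d^2 + 19*d + 12) = (d - 5)*(d - 4)*(d + 4)*(d^2 + 4*d + 3) = (d - 5)*(d - 4)*(d + 1)*(d + 4)*(d + 3)
(5) = (s - 5)*(s^2 - s - 2) = (s - 5)*(s - 2)*(s + 1)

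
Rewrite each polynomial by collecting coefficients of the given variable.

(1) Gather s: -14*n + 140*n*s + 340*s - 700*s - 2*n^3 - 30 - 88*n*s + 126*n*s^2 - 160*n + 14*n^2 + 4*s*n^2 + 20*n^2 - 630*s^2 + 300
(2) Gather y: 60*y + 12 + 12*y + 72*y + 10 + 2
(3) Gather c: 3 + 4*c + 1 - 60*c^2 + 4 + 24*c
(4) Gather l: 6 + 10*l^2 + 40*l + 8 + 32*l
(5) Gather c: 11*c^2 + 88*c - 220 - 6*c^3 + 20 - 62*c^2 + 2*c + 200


(1) = -2*n^3 + 34*n^2 - 174*n + s^2*(126*n - 630) + s*(4*n^2 + 52*n - 360) + 270
(2) = 144*y + 24
(3) = -60*c^2 + 28*c + 8
(4) = 10*l^2 + 72*l + 14
(5) = -6*c^3 - 51*c^2 + 90*c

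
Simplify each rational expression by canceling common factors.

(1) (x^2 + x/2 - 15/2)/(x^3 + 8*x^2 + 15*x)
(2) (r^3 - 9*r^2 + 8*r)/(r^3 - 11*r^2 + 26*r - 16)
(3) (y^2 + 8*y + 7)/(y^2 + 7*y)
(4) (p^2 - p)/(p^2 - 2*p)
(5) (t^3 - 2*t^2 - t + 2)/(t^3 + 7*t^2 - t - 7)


(1) = (2*x - 5)/(2*x^2 + 10*x)
(2) = r/(r - 2)
(3) = (y + 1)/y
(4) = (p - 1)/(p - 2)
(5) = (t - 2)/(t + 7)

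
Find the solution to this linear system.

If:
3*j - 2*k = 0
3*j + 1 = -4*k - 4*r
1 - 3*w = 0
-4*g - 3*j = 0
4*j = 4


Then:
g = -3/4
j = 1
k = 3/2
r = -5/2
w = 1/3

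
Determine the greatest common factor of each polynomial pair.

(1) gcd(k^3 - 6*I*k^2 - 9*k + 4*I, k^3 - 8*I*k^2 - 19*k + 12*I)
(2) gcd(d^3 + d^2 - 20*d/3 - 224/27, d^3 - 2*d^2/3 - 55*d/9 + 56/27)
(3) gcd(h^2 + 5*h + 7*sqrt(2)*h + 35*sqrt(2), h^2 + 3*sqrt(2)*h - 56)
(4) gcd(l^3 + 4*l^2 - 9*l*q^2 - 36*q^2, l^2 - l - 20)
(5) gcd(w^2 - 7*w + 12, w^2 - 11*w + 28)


(1) = gcd((k - 4*I)*(k - I)^2, (k - 4*I)*(k - 3*I)*(k - I)) = k^2 - 5*I*k - 4
(2) = d^2 - d/3 - 56/9
(3) = gcd((h + 5)*(h + 7*sqrt(2)), (h - 4*sqrt(2))*(h + 7*sqrt(2))) = h + 7*sqrt(2)
(4) = gcd((l + 4)*(l - 3*q)*(l + 3*q), (l - 5)*(l + 4)) = l + 4
(5) = w - 4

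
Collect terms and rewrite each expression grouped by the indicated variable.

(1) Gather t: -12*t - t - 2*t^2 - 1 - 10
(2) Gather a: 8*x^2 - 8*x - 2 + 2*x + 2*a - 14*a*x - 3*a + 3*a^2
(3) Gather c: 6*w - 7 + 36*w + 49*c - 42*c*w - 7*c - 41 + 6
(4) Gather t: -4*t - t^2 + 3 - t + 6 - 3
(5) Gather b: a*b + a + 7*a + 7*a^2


(1) = -2*t^2 - 13*t - 11
(2) = 3*a^2 + a*(-14*x - 1) + 8*x^2 - 6*x - 2
(3) = c*(42 - 42*w) + 42*w - 42
(4) = -t^2 - 5*t + 6
(5) = 7*a^2 + a*b + 8*a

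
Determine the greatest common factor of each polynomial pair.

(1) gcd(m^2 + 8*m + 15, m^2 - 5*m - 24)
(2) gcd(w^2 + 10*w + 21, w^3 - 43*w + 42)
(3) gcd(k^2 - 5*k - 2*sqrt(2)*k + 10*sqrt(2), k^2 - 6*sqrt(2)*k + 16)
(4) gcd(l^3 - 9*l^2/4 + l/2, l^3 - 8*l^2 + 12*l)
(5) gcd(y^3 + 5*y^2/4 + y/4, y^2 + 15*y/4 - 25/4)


(1) = m + 3
(2) = w + 7
(3) = gcd((k - 5)*(k - 2*sqrt(2)), (k - 4*sqrt(2))*(k - 2*sqrt(2))) = k - 2*sqrt(2)
(4) = l^2 - 2*l
(5) = gcd(y*(y + 1/4)*(y + 1), (y - 5/4)*(y + 5)) = 1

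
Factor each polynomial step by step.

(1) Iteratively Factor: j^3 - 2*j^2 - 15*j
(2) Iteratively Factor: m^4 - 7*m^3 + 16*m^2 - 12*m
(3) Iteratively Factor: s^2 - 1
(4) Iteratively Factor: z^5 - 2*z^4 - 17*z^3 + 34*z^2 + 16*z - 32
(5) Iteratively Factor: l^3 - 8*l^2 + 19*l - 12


(1) = (j + 3)*(j^2 - 5*j) = (j - 5)*(j + 3)*(j)
(2) = (m - 2)*(m^3 - 5*m^2 + 6*m) = (m - 3)*(m - 2)*(m^2 - 2*m) = (m - 3)*(m - 2)^2*(m)
(3) = (s + 1)*(s - 1)
(4) = (z + 4)*(z^4 - 6*z^3 + 7*z^2 + 6*z - 8) = (z - 1)*(z + 4)*(z^3 - 5*z^2 + 2*z + 8) = (z - 2)*(z - 1)*(z + 4)*(z^2 - 3*z - 4) = (z - 2)*(z - 1)*(z + 1)*(z + 4)*(z - 4)
(5) = (l - 4)*(l^2 - 4*l + 3) = (l - 4)*(l - 3)*(l - 1)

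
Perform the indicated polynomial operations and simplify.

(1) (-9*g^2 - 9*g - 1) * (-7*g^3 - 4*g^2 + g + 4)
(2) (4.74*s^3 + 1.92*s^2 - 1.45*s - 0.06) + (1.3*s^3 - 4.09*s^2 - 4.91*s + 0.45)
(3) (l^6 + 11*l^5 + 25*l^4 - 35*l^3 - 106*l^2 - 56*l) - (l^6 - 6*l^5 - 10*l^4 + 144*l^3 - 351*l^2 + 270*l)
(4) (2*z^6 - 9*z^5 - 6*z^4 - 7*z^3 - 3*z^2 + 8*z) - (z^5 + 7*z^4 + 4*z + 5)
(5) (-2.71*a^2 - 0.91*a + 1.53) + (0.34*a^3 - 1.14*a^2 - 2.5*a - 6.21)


(1) = 63*g^5 + 99*g^4 + 34*g^3 - 41*g^2 - 37*g - 4
(2) = 6.04*s^3 - 2.17*s^2 - 6.36*s + 0.39
(3) = 17*l^5 + 35*l^4 - 179*l^3 + 245*l^2 - 326*l
(4) = 2*z^6 - 10*z^5 - 13*z^4 - 7*z^3 - 3*z^2 + 4*z - 5
(5) = 0.34*a^3 - 3.85*a^2 - 3.41*a - 4.68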